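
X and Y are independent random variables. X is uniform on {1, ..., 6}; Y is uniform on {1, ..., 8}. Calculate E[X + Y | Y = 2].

11/2

Outcomes with Y = 2: (1,2), (2,2), (3,2), (4,2), (5,2), (6,2), each with probability 1/48.
E[X + Y | Y = 2] = (3 + 4 + 5 + 6 + 7 + 8) / 6 = 11/2.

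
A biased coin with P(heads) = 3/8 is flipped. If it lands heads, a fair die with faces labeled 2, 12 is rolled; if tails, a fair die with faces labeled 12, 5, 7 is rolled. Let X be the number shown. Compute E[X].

E[X | heads] = (2+12)/2 = 7.
E[X | tails] = (12+5+7)/3 = 8.
By the law of total expectation,
E[X] = (3/8)·(7) + (5/8)·(8) = 61/8.

61/8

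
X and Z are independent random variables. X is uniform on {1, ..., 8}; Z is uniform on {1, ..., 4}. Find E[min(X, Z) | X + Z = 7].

Outcomes with X + Z = 7: (3,4), (4,3), (5,2), (6,1), each with probability 1/32.
E[min(X, Z) | X + Z = 7] = (3 + 3 + 2 + 1) / 4 = 9/4.

9/4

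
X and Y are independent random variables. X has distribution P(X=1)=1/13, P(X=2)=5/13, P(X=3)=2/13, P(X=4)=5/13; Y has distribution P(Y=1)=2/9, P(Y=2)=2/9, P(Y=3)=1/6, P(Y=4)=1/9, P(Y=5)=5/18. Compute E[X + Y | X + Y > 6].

693/89

P(X + Y > 6) = 89/234.
Summing (X+Y)·P(x,y) over outcomes with X + Y > 6 gives 77/26.
E[X + Y | X + Y > 6] = (77/26) / (89/234) = 693/89.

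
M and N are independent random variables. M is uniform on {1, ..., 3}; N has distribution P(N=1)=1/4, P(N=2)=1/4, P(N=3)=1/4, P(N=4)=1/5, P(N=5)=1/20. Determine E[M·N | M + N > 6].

P(M + N > 6) = 1/10.
Summing MN·P(x,y) over outcomes with M + N > 6 gives 73/60.
E[M·N | M + N > 6] = (73/60) / (1/10) = 73/6.

73/6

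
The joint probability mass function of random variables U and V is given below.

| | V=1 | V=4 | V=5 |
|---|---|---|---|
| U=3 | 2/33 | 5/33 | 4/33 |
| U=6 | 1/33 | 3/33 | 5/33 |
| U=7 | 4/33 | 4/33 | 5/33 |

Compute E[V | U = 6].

38/9

P(U = 6) = 3/11.
Summing V·P(U=x,V=y) over the conditioning event gives 38/33.
E[V | U = 6] = (38/33) / (3/11) = 38/9.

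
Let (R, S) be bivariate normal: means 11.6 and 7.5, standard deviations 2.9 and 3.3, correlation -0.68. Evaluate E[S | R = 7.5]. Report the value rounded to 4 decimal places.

E[S | R=x] = μ_S + ρ(σ_S/σ_R)(x − μ_R) for jointly normal variables.
E[S | R=7.5] = 7.5 + (-0.68)·(3.3/2.9)·(7.5 − (11.6)) = 7.5 + (-0.773793)·(-4.1) = 10.6726.

10.6726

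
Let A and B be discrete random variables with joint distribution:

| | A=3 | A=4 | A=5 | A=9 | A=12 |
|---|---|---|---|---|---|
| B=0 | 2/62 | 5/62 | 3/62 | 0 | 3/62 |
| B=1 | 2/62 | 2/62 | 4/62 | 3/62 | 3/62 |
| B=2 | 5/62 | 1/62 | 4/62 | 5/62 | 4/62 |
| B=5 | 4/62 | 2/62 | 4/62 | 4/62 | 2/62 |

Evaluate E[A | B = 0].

77/13

P(B = 0) = 13/62.
Σ A·P over the event = 3·(2/62) + 4·(5/62) + 5·(3/62) + 12·(3/62) = 77/62.
E[A | B = 0] = (77/62) / (13/62) = 77/13.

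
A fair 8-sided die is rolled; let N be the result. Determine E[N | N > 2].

Given N > 2, N is equally likely to be any of {3, 4, 5, 6, 7, 8}.
E[N | N > 2] = (3 + 4 + 5 + 6 + 7 + 8) / 6 = 11/2.

11/2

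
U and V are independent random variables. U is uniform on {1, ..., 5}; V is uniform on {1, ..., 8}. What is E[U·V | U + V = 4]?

10/3

P(U + V = 4) = 3/40.
Summing UV·P(x,y) over outcomes with U + V = 4 gives 1/4.
E[U·V | U + V = 4] = (1/4) / (3/40) = 10/3.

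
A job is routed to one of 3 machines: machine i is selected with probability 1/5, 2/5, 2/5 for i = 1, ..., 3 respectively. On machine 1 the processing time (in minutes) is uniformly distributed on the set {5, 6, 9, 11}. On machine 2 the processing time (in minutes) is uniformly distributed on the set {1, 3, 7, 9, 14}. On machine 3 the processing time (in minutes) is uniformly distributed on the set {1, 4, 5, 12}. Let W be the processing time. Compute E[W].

E[W | machine 1] = (5+6+9+11)/4 = 31/4.
E[W | machine 2] = (1+3+7+9+14)/5 = 34/5.
E[W | machine 3] = (1+4+5+12)/4 = 11/2.
E[W] = (1/5)·(31/4) + (2/5)·(34/5) + (2/5)·(11/2) = 647/100.

647/100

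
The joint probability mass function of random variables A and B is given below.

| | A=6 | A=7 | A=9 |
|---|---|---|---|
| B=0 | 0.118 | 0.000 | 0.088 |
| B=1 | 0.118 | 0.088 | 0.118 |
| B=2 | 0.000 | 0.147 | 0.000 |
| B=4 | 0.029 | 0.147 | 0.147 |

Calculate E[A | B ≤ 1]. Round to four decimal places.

P(B ≤ 1) = 0.530.
Σ A·P over the event = 6·(0.118) + 6·(0.118) + 7·(0.088) + 9·(0.088) + 9·(0.118) = 3.886.
E[A | B ≤ 1] = (3.886) / (0.530) = 7.3321.

7.3321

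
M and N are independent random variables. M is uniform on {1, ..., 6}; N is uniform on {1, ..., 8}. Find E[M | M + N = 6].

3

Outcomes with M + N = 6: (1,5), (2,4), (3,3), (4,2), (5,1), each with probability 1/48.
E[M | M + N = 6] = (1 + 2 + 3 + 4 + 5) / 5 = 3.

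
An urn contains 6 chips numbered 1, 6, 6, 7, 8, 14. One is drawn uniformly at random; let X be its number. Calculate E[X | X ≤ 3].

P(X ≤ 3) = 1/6.
Σ over the event: 1·1/6 = 1/6.
E[X | X ≤ 3] = (1/6) / (1/6) = 1.

1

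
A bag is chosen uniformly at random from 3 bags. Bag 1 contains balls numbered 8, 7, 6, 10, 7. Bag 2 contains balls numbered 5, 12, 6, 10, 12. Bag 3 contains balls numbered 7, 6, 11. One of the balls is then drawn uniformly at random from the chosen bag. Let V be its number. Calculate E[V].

E[V | bag 1] = (8+7+6+10+7)/5 = 38/5.
E[V | bag 2] = (5+12+6+10+12)/5 = 9.
E[V | bag 3] = (7+6+11)/3 = 8.
By the law of total expectation,
E[V] = (1/3)·(38/5) + (1/3)·(9) + (1/3)·(8) = 41/5.

41/5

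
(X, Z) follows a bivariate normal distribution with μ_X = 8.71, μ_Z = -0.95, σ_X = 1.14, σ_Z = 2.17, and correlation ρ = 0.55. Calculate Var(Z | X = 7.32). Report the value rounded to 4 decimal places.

3.2845

Var(Z | X=x) = (1 − ρ²)·σ_Z².
Var(Z | X=7.32) = (2.17)²·(1 − (0.55)²) = 4.7089·0.6975 = 3.2845.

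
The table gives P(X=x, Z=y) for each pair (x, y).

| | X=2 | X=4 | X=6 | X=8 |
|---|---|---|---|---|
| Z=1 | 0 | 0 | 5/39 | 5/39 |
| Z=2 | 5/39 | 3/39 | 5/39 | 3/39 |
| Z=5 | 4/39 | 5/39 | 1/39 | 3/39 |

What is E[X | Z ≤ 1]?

7

P(Z ≤ 1) = 10/39.
Σ X·P over the event = 6·(5/39) + 8·(5/39) = 70/39.
E[X | Z ≤ 1] = (70/39) / (10/39) = 7.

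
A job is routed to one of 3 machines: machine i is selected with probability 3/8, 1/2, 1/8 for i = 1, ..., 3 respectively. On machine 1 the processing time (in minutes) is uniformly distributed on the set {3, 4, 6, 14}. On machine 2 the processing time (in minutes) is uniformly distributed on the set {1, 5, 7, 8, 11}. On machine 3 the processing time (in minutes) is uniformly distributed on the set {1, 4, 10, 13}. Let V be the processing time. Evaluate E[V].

E[V | machine 1] = (3+4+6+14)/4 = 27/4.
E[V | machine 2] = (1+5+7+8+11)/5 = 32/5.
E[V | machine 3] = (1+4+10+13)/4 = 7.
By the law of total expectation,
E[V] = (3/8)·(27/4) + (1/2)·(32/5) + (1/8)·(7) = 1057/160.

1057/160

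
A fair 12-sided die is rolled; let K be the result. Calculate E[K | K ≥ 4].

Given K ≥ 4, K is equally likely to be any of {4, 5, 6, 7, 8, 9, 10, 11, 12}.
E[K | K ≥ 4] = (4 + 5 + 6 + 7 + 8 + 9 + 10 + 11 + 12) / 9 = 8.

8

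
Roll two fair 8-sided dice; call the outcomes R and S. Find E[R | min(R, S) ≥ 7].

15/2

Outcomes with min(R, S) ≥ 7: (7,7), (7,8), (8,7), (8,8), each with probability 1/64.
E[R | min(R, S) ≥ 7] = (7 + 7 + 8 + 8) / 4 = 15/2.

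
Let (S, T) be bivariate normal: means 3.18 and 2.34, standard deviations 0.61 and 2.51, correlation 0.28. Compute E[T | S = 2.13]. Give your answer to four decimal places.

The regression of T on S has slope ρ·σ_T/σ_S and passes through (μ_S, μ_T).
E[T | S=2.13] = 2.34 + (0.28)·(2.51/0.61)·(2.13 − (3.18)) = 2.34 + (1.1521)·(-1.05) = 1.1303.

1.1303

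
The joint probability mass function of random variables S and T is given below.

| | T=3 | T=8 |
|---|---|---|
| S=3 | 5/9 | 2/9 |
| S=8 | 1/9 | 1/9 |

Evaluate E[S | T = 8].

P(T = 8) = 1/3.
Σ S·P over the event = 3·(2/9) + 8·(1/9) = 14/9.
E[S | T = 8] = (14/9) / (1/3) = 14/3.

14/3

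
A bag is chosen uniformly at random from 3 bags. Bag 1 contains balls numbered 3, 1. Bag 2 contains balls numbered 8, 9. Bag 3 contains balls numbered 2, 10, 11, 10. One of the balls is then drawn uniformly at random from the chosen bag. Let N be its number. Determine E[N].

25/4

E[N | bag 1] = (3+1)/2 = 2.
E[N | bag 2] = (8+9)/2 = 17/2.
E[N | bag 3] = (2+10+11+10)/4 = 33/4.
By the law of total expectation,
E[N] = (1/3)·(2) + (1/3)·(17/2) + (1/3)·(33/4) = 25/4.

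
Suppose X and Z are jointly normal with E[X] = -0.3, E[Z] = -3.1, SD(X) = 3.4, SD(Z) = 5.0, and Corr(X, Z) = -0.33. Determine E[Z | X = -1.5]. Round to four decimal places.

-2.5176

The regression of Z on X has slope ρ·σ_Z/σ_X and passes through (μ_X, μ_Z).
E[Z | X=-1.5] = -3.1 + (-0.33)·(5.0/3.4)·(-1.5 − (-0.3)) = -3.1 + (-0.485294)·(-1.2) = -2.5176.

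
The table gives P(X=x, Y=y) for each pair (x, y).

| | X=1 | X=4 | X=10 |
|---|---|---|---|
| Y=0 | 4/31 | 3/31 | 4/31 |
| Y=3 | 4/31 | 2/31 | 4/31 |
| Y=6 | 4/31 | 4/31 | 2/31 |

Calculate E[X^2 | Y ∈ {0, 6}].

240/7

P(Y ∈ {0, 6}) = 21/31.
Σ X^2·P over the event = 1·(4/31) + 1·(4/31) + 16·(3/31) + 16·(4/31) + 100·(4/31) + 100·(2/31) = 720/31.
E[X^2 | Y ∈ {0, 6}] = (720/31) / (21/31) = 240/7.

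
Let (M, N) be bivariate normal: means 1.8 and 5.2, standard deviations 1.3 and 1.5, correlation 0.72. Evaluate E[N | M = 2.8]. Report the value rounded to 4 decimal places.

6.0308

The regression of N on M has slope ρ·σ_N/σ_M and passes through (μ_M, μ_N).
E[N | M=2.8] = 5.2 + (0.72)·(1.5/1.3)·(2.8 − (1.8)) = 5.2 + (0.83077)·(1) = 6.0308.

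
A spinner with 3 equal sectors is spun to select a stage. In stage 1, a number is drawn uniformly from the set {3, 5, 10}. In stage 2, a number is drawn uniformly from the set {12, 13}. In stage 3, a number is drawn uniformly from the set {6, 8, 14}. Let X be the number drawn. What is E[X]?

E[X | stage 1] = (3+5+10)/3 = 6.
E[X | stage 2] = (12+13)/2 = 25/2.
E[X | stage 3] = (6+8+14)/3 = 28/3.
E[X] = (1/3)·(6) + (1/3)·(25/2) + (1/3)·(28/3) = 167/18.

167/18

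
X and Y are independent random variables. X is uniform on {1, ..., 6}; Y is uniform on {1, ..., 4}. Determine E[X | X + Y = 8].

P(X + Y = 8) = 1/8.
Summing X·P(x,y) over outcomes with X + Y = 8 gives 5/8.
E[X | X + Y = 8] = (5/8) / (1/8) = 5.

5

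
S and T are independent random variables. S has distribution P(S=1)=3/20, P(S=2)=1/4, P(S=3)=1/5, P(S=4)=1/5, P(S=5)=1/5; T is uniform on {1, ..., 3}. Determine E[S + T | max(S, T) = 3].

P(max(S, T) = 3) = 1/3.
Summing (S+T)·P(x,y) over outcomes with max(S, T) = 3 gives 97/60.
E[S + T | max(S, T) = 3] = (97/60) / (1/3) = 97/20.

97/20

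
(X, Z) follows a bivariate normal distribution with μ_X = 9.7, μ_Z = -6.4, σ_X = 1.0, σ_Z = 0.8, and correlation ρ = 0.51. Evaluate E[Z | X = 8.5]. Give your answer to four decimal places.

-6.8896

E[Z | X=x] = μ_Z + ρ(σ_Z/σ_X)(x − μ_X) for jointly normal variables.
E[Z | X=8.5] = -6.4 + (0.51)·(0.8/1.0)·(8.5 − (9.7)) = -6.4 + (0.408)·(-1.2) = -6.8896.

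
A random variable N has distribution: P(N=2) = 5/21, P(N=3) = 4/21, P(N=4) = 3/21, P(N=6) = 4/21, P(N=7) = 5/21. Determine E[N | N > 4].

59/9

P(N > 4) = 3/7.
Σ over the event: 6·4/21 + 7·5/21 = 59/21.
E[N | N > 4] = (59/21) / (3/7) = 59/9.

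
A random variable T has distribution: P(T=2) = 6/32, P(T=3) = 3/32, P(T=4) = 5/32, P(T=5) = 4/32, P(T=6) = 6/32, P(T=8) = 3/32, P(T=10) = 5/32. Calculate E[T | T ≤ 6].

P(T ≤ 6) = 3/4.
Σ over the event: 2·3/16 + 3·3/32 + 4·5/32 + 5·1/8 + 6·3/16 = 97/32.
E[T | T ≤ 6] = (97/32) / (3/4) = 97/24.

97/24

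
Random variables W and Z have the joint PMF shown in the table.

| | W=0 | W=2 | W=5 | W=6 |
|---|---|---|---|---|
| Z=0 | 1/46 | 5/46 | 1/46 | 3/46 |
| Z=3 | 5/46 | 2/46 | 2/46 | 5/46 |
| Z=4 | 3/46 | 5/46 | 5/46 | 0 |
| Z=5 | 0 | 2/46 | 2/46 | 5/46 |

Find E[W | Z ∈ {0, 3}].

P(Z ∈ {0, 3}) = 12/23.
Σ W·P over the event = 0·(1/46) + 0·(5/46) + 2·(5/46) + 2·(2/46) + 5·(1/46) + 5·(2/46) + 6·(3/46) + 6·(5/46) = 77/46.
E[W | Z ∈ {0, 3}] = (77/46) / (12/23) = 77/24.

77/24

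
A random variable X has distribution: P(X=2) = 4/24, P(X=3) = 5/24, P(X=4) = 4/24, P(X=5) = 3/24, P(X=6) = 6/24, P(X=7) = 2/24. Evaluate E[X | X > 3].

27/5

P(X > 3) = 5/8.
Σ over the event: 4·1/6 + 5·1/8 + 6·1/4 + 7·1/12 = 27/8.
E[X | X > 3] = (27/8) / (5/8) = 27/5.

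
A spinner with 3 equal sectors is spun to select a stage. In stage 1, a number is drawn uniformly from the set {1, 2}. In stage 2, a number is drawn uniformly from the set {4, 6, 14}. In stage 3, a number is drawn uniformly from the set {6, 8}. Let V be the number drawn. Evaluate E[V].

E[V | stage 1] = (1+2)/2 = 3/2.
E[V | stage 2] = (4+6+14)/3 = 8.
E[V | stage 3] = (6+8)/2 = 7.
By the law of total expectation,
E[V] = (1/3)·(3/2) + (1/3)·(8) + (1/3)·(7) = 11/2.

11/2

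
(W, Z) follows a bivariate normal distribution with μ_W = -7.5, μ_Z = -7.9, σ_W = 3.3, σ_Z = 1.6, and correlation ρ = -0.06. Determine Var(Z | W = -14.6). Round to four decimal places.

2.5508

The conditional variance in a bivariate normal is σ_Z²(1 − ρ²), independent of x.
Var(Z | W=-14.6) = (1.6)²·(1 − (-0.06)²) = 2.56·0.9964 = 2.5508.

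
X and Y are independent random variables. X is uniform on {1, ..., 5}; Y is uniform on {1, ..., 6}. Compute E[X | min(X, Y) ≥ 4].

P(min(X, Y) ≥ 4) = 1/5.
Summing X·P(x,y) over outcomes with min(X, Y) ≥ 4 gives 9/10.
E[X | min(X, Y) ≥ 4] = (9/10) / (1/5) = 9/2.

9/2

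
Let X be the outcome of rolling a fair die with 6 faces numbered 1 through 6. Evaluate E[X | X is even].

Given X is even, X is equally likely to be any of {2, 4, 6}.
E[X | X is even] = (2 + 4 + 6) / 3 = 4.

4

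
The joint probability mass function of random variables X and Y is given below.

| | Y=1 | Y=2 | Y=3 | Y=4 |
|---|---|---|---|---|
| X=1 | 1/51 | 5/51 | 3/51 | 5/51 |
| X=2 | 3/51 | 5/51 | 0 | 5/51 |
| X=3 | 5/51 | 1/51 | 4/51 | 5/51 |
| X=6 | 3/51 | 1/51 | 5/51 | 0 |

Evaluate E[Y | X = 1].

P(X = 1) = 14/51.
Summing Y·P(X=x,Y=y) over the conditioning event gives 40/51.
E[Y | X = 1] = (40/51) / (14/51) = 20/7.

20/7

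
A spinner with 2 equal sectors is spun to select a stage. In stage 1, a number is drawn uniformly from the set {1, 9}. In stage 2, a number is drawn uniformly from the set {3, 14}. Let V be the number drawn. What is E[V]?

E[V | stage 1] = (1+9)/2 = 5.
E[V | stage 2] = (3+14)/2 = 17/2.
E[V] = (1/2)·(5) + (1/2)·(17/2) = 27/4.

27/4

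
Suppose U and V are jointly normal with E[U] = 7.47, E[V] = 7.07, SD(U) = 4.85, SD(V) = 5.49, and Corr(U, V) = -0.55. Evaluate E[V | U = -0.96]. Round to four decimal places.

12.3183

E[V | U=x] = μ_V + ρ(σ_V/σ_U)(x − μ_U) for jointly normal variables.
E[V | U=-0.96] = 7.07 + (-0.55)·(5.49/4.85)·(-0.96 − (7.47)) = 7.07 + (-0.62258)·(-8.43) = 12.3183.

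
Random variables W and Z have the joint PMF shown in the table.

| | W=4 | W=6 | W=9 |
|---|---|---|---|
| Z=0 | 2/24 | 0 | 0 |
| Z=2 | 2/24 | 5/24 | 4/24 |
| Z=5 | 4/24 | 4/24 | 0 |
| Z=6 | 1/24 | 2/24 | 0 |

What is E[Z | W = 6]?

P(W = 6) = 11/24.
Σ Z·P over the event = 2·(5/24) + 5·(4/24) + 6·(2/24) = 7/4.
E[Z | W = 6] = (7/4) / (11/24) = 42/11.

42/11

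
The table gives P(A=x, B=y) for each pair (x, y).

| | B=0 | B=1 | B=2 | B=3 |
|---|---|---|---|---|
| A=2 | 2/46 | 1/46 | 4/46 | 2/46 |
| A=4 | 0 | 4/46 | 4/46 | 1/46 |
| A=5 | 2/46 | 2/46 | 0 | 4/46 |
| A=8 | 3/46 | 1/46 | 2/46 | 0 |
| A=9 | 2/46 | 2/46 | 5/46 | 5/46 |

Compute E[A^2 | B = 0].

412/9

P(B = 0) = 9/46.
Σ A^2·P over the event = 4·(2/46) + 25·(2/46) + 64·(3/46) + 81·(2/46) = 206/23.
E[A^2 | B = 0] = (206/23) / (9/46) = 412/9.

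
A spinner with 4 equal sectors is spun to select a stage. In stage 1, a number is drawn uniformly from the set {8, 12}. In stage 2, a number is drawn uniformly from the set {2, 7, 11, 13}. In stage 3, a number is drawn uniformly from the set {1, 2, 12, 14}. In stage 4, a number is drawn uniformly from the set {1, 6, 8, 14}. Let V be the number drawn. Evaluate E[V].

131/16

E[V | stage 1] = (8+12)/2 = 10.
E[V | stage 2] = (2+7+11+13)/4 = 33/4.
E[V | stage 3] = (1+2+12+14)/4 = 29/4.
E[V | stage 4] = (1+6+8+14)/4 = 29/4.
By the law of total expectation,
E[V] = (1/4)·(10) + (1/4)·(33/4) + (1/4)·(29/4) + (1/4)·(29/4) = 131/16.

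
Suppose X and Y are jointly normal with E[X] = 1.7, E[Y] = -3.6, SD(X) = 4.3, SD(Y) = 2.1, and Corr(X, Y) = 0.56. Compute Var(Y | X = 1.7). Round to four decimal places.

3.0270

For a bivariate normal, Var(Y | X=x) = σ_Y²(1 − ρ²).
Var(Y | X=1.7) = (2.1)²·(1 − (0.56)²) = 4.41·0.6864 = 3.0270.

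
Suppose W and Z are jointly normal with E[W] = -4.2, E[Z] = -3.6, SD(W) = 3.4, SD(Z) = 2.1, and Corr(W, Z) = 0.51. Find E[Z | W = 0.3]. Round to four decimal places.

-2.1825

The regression of Z on W has slope ρ·σ_Z/σ_W and passes through (μ_W, μ_Z).
E[Z | W=0.3] = -3.6 + (0.51)·(2.1/3.4)·(0.3 − (-4.2)) = -3.6 + (0.315)·(4.5) = -2.1825.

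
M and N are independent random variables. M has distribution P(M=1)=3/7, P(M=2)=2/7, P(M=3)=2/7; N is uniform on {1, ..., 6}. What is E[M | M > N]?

P(M > N) = 1/7.
Summing M·P(x,y) over outcomes with M > N gives 8/21.
E[M | M > N] = (8/21) / (1/7) = 8/3.

8/3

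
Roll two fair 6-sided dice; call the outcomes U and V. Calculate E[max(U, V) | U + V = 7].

5

P(U + V = 7) = 1/6.
Summing max(U,V)·P(x,y) over outcomes with U + V = 7 gives 5/6.
E[max(U, V) | U + V = 7] = (5/6) / (1/6) = 5.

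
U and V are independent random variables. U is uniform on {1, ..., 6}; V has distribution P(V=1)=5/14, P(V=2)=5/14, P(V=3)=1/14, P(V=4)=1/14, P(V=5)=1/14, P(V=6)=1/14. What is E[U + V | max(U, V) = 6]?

P(max(U, V) = 6) = 19/84.
Summing (U+V)·P(x,y) over outcomes with max(U, V) = 6 gives 27/14.
E[U + V | max(U, V) = 6] = (27/14) / (19/84) = 162/19.

162/19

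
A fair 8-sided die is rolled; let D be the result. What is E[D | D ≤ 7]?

Given D ≤ 7, D is equally likely to be any of {1, 2, 3, 4, 5, 6, 7}.
E[D | D ≤ 7] = (1 + 2 + 3 + 4 + 5 + 6 + 7) / 7 = 4.

4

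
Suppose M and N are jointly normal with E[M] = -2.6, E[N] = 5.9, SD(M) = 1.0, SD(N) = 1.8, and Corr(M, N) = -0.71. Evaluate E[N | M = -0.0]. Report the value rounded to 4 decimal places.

2.5772

For a bivariate normal, E[N | M=x] = μ_N + ρ·(σ_N/σ_M)·(x − μ_M).
E[N | M=-0.0] = 5.9 + (-0.71)·(1.8/1.0)·(-0.0 − (-2.6)) = 5.9 + (-1.278)·(2.6) = 2.5772.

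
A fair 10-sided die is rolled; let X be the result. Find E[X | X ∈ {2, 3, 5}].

10/3

P(X ∈ {2, 3, 5}) = 3/10.
Σ over the event: 2·1/10 + 3·1/10 + 5·1/10 = 1.
E[X | X ∈ {2, 3, 5}] = (1) / (3/10) = 10/3.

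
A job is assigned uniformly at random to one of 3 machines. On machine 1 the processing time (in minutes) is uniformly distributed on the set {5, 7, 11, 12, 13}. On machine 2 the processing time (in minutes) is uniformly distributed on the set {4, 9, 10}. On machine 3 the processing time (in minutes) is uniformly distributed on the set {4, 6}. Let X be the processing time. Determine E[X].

E[X | machine 1] = (5+7+11+12+13)/5 = 48/5.
E[X | machine 2] = (4+9+10)/3 = 23/3.
E[X | machine 3] = (4+6)/2 = 5.
E[X] = (1/3)·(48/5) + (1/3)·(23/3) + (1/3)·(5) = 334/45.

334/45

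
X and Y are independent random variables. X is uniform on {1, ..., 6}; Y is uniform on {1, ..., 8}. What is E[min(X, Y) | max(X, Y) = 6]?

P(max(X, Y) = 6) = 11/48.
Summing min(X,Y)·P(x,y) over outcomes with max(X, Y) = 6 gives 3/4.
E[min(X, Y) | max(X, Y) = 6] = (3/4) / (11/48) = 36/11.

36/11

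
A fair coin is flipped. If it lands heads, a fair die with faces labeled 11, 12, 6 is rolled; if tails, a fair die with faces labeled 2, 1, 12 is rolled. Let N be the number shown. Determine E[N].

E[N | heads] = (11+12+6)/3 = 29/3.
E[N | tails] = (2+1+12)/3 = 5.
E[N] = (1/2)·(29/3) + (1/2)·(5) = 22/3.

22/3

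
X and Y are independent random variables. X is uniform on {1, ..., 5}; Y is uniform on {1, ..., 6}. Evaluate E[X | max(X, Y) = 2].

5/3

P(max(X, Y) = 2) = 1/10.
Summing X·P(x,y) over outcomes with max(X, Y) = 2 gives 1/6.
E[X | max(X, Y) = 2] = (1/6) / (1/10) = 5/3.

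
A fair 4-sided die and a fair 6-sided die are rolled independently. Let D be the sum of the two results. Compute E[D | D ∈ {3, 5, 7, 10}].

64/11

P(D ∈ {3, 5, 7, 10}) = 11/24.
Σ over the event: 3·1/12 + 5·1/6 + 7·1/6 + 10·1/24 = 8/3.
E[D | D ∈ {3, 5, 7, 10}] = (8/3) / (11/24) = 64/11.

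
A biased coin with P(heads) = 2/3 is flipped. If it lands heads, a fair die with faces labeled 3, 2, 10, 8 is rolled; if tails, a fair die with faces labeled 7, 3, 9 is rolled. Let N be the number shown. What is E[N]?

107/18

E[N | heads] = (3+2+10+8)/4 = 23/4.
E[N | tails] = (7+3+9)/3 = 19/3.
By the law of total expectation,
E[N] = (2/3)·(23/4) + (1/3)·(19/3) = 107/18.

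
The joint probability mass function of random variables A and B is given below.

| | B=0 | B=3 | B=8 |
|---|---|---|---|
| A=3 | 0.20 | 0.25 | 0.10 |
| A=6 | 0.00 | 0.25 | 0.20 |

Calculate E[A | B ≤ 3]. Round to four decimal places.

P(B ≤ 3) = 0.70.
Σ A·P over the event = 3·(0.20) + 3·(0.25) + 6·(0.25) = 2.85.
E[A | B ≤ 3] = (2.85) / (0.70) = 4.0714.

4.0714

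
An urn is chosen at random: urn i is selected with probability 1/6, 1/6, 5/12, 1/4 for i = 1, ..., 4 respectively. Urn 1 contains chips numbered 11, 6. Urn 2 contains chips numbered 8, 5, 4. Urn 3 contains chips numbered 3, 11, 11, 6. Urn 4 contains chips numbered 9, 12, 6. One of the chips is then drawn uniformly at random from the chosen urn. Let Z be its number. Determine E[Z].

1129/144

E[Z | urn 1] = (11+6)/2 = 17/2.
E[Z | urn 2] = (8+5+4)/3 = 17/3.
E[Z | urn 3] = (3+11+11+6)/4 = 31/4.
E[Z | urn 4] = (9+12+6)/3 = 9.
By the law of total expectation,
E[Z] = (1/6)·(17/2) + (1/6)·(17/3) + (5/12)·(31/4) + (1/4)·(9) = 1129/144.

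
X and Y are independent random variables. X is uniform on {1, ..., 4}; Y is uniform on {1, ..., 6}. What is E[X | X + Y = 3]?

Outcomes with X + Y = 3: (1,2), (2,1), each with probability 1/24.
E[X | X + Y = 3] = (1 + 2) / 2 = 3/2.

3/2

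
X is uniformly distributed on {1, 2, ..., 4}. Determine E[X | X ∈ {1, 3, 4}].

8/3

P(X ∈ {1, 3, 4}) = 3/4.
Σ over the event: 1·1/4 + 3·1/4 + 4·1/4 = 2.
E[X | X ∈ {1, 3, 4}] = (2) / (3/4) = 8/3.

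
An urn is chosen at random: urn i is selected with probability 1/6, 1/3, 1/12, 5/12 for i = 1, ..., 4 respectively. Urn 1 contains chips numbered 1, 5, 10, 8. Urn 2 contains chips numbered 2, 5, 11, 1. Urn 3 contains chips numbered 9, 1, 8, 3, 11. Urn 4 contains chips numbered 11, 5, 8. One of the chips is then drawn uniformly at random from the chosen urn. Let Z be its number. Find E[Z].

E[Z | urn 1] = (1+5+10+8)/4 = 6.
E[Z | urn 2] = (2+5+11+1)/4 = 19/4.
E[Z | urn 3] = (9+1+8+3+11)/5 = 32/5.
E[Z | urn 4] = (11+5+8)/3 = 8.
E[Z] = (1/6)·(6) + (1/3)·(19/4) + (1/12)·(32/5) + (5/12)·(8) = 129/20.

129/20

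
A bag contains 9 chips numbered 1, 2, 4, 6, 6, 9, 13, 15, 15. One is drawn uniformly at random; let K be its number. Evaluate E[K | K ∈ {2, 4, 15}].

9

P(K ∈ {2, 4, 15}) = 4/9.
Σ over the event: 2·1/9 + 4·1/9 + 15·2/9 = 4.
E[K | K ∈ {2, 4, 15}] = (4) / (4/9) = 9.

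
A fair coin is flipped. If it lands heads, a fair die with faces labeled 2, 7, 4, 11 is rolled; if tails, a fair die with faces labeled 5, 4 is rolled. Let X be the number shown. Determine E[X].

21/4

E[X | heads] = (2+7+4+11)/4 = 6.
E[X | tails] = (5+4)/2 = 9/2.
By the law of total expectation,
E[X] = (1/2)·(6) + (1/2)·(9/2) = 21/4.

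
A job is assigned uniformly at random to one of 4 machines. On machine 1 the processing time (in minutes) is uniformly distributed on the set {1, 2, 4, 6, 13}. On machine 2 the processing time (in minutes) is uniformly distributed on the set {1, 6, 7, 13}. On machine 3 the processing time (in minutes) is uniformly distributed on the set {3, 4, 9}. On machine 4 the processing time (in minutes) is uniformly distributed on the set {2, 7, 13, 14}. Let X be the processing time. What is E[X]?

E[X | machine 1] = (1+2+4+6+13)/5 = 26/5.
E[X | machine 2] = (1+6+7+13)/4 = 27/4.
E[X | machine 3] = (3+4+9)/3 = 16/3.
E[X | machine 4] = (2+7+13+14)/4 = 9.
E[X] = (1/4)·(26/5) + (1/4)·(27/4) + (1/4)·(16/3) + (1/4)·(9) = 1577/240.

1577/240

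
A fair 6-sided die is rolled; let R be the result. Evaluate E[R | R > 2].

9/2

Given R > 2, R is equally likely to be any of {3, 4, 5, 6}.
E[R | R > 2] = (3 + 4 + 5 + 6) / 4 = 9/2.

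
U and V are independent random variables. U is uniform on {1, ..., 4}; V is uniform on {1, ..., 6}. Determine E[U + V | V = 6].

17/2

P(V = 6) = 1/6.
Summing (U+V)·P(x,y) over outcomes with V = 6 gives 17/12.
E[U + V | V = 6] = (17/12) / (1/6) = 17/2.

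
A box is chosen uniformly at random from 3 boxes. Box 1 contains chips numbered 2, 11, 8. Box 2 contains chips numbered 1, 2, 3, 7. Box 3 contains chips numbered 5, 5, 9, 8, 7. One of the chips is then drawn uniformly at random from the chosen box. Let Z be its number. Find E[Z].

341/60

E[Z | box 1] = (2+11+8)/3 = 7.
E[Z | box 2] = (1+2+3+7)/4 = 13/4.
E[Z | box 3] = (5+5+9+8+7)/5 = 34/5.
By the law of total expectation,
E[Z] = (1/3)·(7) + (1/3)·(13/4) + (1/3)·(34/5) = 341/60.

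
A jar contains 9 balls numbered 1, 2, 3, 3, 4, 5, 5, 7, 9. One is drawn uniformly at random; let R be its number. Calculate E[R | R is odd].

33/7

P(R is odd) = 7/9.
Σ over the event: 1·1/9 + 3·2/9 + 5·2/9 + 7·1/9 + 9·1/9 = 11/3.
E[R | R is odd] = (11/3) / (7/9) = 33/7.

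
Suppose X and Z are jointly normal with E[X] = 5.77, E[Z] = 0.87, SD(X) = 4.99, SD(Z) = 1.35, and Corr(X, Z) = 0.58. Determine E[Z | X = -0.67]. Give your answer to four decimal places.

-0.1405

For a bivariate normal, E[Z | X=x] = μ_Z + ρ·(σ_Z/σ_X)·(x − μ_X).
E[Z | X=-0.67] = 0.87 + (0.58)·(1.35/4.99)·(-0.67 − (5.77)) = 0.87 + (0.15691)·(-6.44) = -0.1405.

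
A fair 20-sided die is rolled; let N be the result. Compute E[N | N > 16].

Given N > 16, N is equally likely to be any of {17, 18, 19, 20}.
E[N | N > 16] = (17 + 18 + 19 + 20) / 4 = 37/2.

37/2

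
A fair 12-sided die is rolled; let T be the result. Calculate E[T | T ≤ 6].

7/2

Given T ≤ 6, T is equally likely to be any of {1, 2, 3, 4, 5, 6}.
E[T | T ≤ 6] = (1 + 2 + 3 + 4 + 5 + 6) / 6 = 7/2.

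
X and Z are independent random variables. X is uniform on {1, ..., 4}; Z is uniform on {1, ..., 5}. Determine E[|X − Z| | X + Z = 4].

4/3

P(X + Z = 4) = 3/20.
Summing |X−Z|·P(x,y) over outcomes with X + Z = 4 gives 1/5.
E[|X − Z| | X + Z = 4] = (1/5) / (3/20) = 4/3.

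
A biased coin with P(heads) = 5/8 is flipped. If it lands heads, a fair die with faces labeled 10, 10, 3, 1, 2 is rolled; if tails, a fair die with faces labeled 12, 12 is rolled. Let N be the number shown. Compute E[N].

E[N | heads] = (10+10+3+1+2)/5 = 26/5.
E[N | tails] = (12+12)/2 = 12.
By the law of total expectation,
E[N] = (5/8)·(26/5) + (3/8)·(12) = 31/4.

31/4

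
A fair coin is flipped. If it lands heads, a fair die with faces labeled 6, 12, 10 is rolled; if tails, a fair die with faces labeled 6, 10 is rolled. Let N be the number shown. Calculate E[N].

E[N | heads] = (6+12+10)/3 = 28/3.
E[N | tails] = (6+10)/2 = 8.
By the law of total expectation,
E[N] = (1/2)·(28/3) + (1/2)·(8) = 26/3.

26/3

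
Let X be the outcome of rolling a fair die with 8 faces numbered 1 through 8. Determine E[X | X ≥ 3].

11/2

Given X ≥ 3, X is equally likely to be any of {3, 4, 5, 6, 7, 8}.
E[X | X ≥ 3] = (3 + 4 + 5 + 6 + 7 + 8) / 6 = 11/2.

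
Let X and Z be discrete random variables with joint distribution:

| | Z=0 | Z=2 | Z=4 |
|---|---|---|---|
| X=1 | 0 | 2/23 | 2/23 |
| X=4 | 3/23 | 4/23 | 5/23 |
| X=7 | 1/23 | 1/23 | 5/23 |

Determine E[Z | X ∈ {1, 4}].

P(X ∈ {1, 4}) = 16/23.
Σ Z·P over the event = 2·(2/23) + 4·(2/23) + 0·(3/23) + 2·(4/23) + 4·(5/23) = 40/23.
E[Z | X ∈ {1, 4}] = (40/23) / (16/23) = 5/2.

5/2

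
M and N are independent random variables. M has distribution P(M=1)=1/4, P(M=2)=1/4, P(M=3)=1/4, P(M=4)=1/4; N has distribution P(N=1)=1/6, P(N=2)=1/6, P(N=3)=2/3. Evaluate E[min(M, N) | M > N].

P(M > N) = 3/8.
Summing min(M,N)·P(x,y) over outcomes with M > N gives 19/24.
E[min(M, N) | M > N] = (19/24) / (3/8) = 19/9.

19/9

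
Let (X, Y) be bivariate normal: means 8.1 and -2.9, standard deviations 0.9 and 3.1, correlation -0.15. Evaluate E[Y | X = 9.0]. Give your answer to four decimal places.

The regression of Y on X has slope ρ·σ_Y/σ_X and passes through (μ_X, μ_Y).
E[Y | X=9.0] = -2.9 + (-0.15)·(3.1/0.9)·(9.0 − (8.1)) = -2.9 + (-0.51667)·(0.9) = -3.3650.

-3.3650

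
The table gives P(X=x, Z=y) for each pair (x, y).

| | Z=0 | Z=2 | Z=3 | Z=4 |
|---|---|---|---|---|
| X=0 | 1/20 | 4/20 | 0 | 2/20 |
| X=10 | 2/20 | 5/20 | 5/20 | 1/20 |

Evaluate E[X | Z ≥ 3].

P(Z ≥ 3) = 2/5.
Summing X·P(X=x,Z=y) over the conditioning event gives 3.
E[X | Z ≥ 3] = (3) / (2/5) = 15/2.

15/2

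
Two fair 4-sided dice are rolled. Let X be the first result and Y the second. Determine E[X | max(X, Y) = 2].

Outcomes with max(X, Y) = 2: (1,2), (2,1), (2,2), each with probability 1/16.
E[X | max(X, Y) = 2] = (1 + 2 + 2) / 3 = 5/3.

5/3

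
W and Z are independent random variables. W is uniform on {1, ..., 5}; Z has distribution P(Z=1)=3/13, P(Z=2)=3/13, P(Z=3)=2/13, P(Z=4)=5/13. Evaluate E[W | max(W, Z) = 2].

5/3

P(max(W, Z) = 2) = 9/65.
Summing W·P(x,y) over outcomes with max(W, Z) = 2 gives 3/13.
E[W | max(W, Z) = 2] = (3/13) / (9/65) = 5/3.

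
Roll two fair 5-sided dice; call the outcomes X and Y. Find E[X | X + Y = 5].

Outcomes with X + Y = 5: (1,4), (2,3), (3,2), (4,1), each with probability 1/25.
E[X | X + Y = 5] = (1 + 2 + 3 + 4) / 4 = 5/2.

5/2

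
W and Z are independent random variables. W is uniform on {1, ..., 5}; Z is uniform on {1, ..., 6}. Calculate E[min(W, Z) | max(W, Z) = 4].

P(max(W, Z) = 4) = 7/30.
Summing min(W,Z)·P(x,y) over outcomes with max(W, Z) = 4 gives 8/15.
E[min(W, Z) | max(W, Z) = 4] = (8/15) / (7/30) = 16/7.

16/7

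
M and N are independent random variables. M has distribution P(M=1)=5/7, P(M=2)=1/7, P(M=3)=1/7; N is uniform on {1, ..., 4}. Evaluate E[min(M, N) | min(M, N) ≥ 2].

7/3

P(min(M, N) ≥ 2) = 3/14.
Summing min(M,N)·P(x,y) over outcomes with min(M, N) ≥ 2 gives 1/2.
E[min(M, N) | min(M, N) ≥ 2] = (1/2) / (3/14) = 7/3.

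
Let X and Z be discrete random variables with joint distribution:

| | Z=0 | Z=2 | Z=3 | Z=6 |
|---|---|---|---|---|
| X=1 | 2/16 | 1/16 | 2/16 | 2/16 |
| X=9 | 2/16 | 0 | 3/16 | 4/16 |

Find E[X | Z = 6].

19/3

P(Z = 6) = 3/8.
Summing X·P(X=x,Z=y) over the conditioning event gives 19/8.
E[X | Z = 6] = (19/8) / (3/8) = 19/3.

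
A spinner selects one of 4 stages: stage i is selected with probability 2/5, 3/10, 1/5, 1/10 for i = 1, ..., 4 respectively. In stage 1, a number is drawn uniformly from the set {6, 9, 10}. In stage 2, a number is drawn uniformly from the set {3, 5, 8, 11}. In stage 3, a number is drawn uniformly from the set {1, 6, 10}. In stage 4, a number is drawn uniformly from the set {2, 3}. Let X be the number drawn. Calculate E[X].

E[X | stage 1] = (6+9+10)/3 = 25/3.
E[X | stage 2] = (3+5+8+11)/4 = 27/4.
E[X | stage 3] = (1+6+10)/3 = 17/3.
E[X | stage 4] = (2+3)/2 = 5/2.
By the law of total expectation,
E[X] = (2/5)·(25/3) + (3/10)·(27/4) + (1/5)·(17/3) + (1/10)·(5/2) = 809/120.

809/120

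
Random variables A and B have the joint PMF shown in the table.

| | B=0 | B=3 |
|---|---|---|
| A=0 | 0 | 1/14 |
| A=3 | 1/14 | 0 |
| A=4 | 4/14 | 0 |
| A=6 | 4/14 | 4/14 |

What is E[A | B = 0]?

P(B = 0) = 9/14.
Σ A·P over the event = 3·(1/14) + 4·(4/14) + 6·(4/14) = 43/14.
E[A | B = 0] = (43/14) / (9/14) = 43/9.

43/9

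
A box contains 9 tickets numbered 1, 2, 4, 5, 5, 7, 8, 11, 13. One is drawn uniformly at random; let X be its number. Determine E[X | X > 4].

P(X > 4) = 2/3.
Σ over the event: 5·2/9 + 7·1/9 + 8·1/9 + 11·1/9 + 13·1/9 = 49/9.
E[X | X > 4] = (49/9) / (2/3) = 49/6.

49/6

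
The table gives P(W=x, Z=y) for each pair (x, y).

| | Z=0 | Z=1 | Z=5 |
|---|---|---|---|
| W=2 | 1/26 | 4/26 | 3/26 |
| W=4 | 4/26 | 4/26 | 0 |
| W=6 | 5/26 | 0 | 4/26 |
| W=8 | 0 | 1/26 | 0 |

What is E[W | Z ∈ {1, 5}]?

31/8

P(Z ∈ {1, 5}) = 8/13.
Summing W·P(W=x,Z=y) over the conditioning event gives 31/13.
E[W | Z ∈ {1, 5}] = (31/13) / (8/13) = 31/8.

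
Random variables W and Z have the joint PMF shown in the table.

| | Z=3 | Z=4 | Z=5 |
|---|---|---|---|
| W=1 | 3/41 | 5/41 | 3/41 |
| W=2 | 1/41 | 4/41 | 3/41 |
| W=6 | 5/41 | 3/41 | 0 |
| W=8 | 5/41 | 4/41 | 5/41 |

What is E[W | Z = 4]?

P(Z = 4) = 16/41.
Summing W·P(W=x,Z=y) over the conditioning event gives 63/41.
E[W | Z = 4] = (63/41) / (16/41) = 63/16.

63/16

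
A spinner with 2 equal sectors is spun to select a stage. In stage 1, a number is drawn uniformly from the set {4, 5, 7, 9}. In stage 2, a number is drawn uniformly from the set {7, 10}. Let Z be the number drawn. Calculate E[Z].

59/8

E[Z | stage 1] = (4+5+7+9)/4 = 25/4.
E[Z | stage 2] = (7+10)/2 = 17/2.
E[Z] = (1/2)·(25/4) + (1/2)·(17/2) = 59/8.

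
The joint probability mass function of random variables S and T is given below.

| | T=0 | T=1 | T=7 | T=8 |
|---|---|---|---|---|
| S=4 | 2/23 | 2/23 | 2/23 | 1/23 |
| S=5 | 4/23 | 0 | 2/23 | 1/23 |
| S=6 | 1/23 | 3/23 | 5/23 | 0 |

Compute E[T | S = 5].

22/7

P(S = 5) = 7/23.
Σ T·P over the event = 0·(4/23) + 7·(2/23) + 8·(1/23) = 22/23.
E[T | S = 5] = (22/23) / (7/23) = 22/7.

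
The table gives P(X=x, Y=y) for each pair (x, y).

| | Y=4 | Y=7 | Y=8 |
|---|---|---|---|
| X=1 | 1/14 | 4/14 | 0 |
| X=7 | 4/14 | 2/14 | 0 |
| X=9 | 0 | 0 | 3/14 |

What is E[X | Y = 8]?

9

P(Y = 8) = 3/14.
Σ X·P over the event = 9·(3/14) = 27/14.
E[X | Y = 8] = (27/14) / (3/14) = 9.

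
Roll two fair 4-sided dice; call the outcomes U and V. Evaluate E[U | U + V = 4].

2

Outcomes with U + V = 4: (1,3), (2,2), (3,1), each with probability 1/16.
E[U | U + V = 4] = (1 + 2 + 3) / 3 = 2.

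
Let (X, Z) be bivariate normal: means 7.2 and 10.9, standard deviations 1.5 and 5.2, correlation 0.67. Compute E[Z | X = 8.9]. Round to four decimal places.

14.8485

E[Z | X=x] = μ_Z + ρ(σ_Z/σ_X)(x − μ_X) for jointly normal variables.
E[Z | X=8.9] = 10.9 + (0.67)·(5.2/1.5)·(8.9 − (7.2)) = 10.9 + (2.32267)·(1.7) = 14.8485.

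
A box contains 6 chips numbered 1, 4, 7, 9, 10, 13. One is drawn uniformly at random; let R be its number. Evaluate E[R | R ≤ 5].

5/2

P(R ≤ 5) = 1/3.
Σ over the event: 1·1/6 + 4·1/6 = 5/6.
E[R | R ≤ 5] = (5/6) / (1/3) = 5/2.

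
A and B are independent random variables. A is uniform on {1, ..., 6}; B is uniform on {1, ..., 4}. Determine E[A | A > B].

32/7

P(A > B) = 7/12.
Summing A·P(x,y) over outcomes with A > B gives 8/3.
E[A | A > B] = (8/3) / (7/12) = 32/7.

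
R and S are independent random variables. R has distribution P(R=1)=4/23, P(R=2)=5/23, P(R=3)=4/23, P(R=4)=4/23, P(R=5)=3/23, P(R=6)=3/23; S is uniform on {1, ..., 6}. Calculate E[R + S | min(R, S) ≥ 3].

62/7

P(min(R, S) ≥ 3) = 28/69.
Summing (R+S)·P(x,y) over outcomes with min(R, S) ≥ 3 gives 248/69.
E[R + S | min(R, S) ≥ 3] = (248/69) / (28/69) = 62/7.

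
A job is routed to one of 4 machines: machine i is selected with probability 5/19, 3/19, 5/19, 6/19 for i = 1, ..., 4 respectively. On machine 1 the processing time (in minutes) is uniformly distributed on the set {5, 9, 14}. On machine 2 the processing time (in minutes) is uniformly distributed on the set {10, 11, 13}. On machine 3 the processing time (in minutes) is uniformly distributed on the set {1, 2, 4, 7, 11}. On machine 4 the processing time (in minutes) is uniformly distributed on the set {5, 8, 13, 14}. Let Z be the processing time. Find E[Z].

E[Z | machine 1] = (5+9+14)/3 = 28/3.
E[Z | machine 2] = (10+11+13)/3 = 34/3.
E[Z | machine 3] = (1+2+4+7+11)/5 = 5.
E[Z | machine 4] = (5+8+13+14)/4 = 10.
E[Z] = (5/19)·(28/3) + (3/19)·(34/3) + (5/19)·(5) + (6/19)·(10) = 497/57.

497/57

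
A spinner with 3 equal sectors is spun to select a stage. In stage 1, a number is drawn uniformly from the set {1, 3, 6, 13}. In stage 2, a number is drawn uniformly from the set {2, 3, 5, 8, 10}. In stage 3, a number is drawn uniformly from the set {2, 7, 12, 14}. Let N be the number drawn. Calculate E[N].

67/10

E[N | stage 1] = (1+3+6+13)/4 = 23/4.
E[N | stage 2] = (2+3+5+8+10)/5 = 28/5.
E[N | stage 3] = (2+7+12+14)/4 = 35/4.
By the law of total expectation,
E[N] = (1/3)·(23/4) + (1/3)·(28/5) + (1/3)·(35/4) = 67/10.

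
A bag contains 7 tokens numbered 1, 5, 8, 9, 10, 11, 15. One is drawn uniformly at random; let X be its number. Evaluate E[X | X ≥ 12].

P(X ≥ 12) = 1/7.
Σ over the event: 15·1/7 = 15/7.
E[X | X ≥ 12] = (15/7) / (1/7) = 15.

15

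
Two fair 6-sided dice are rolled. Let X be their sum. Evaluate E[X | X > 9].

32/3

P(X > 9) = 1/6.
Σ over the event: 10·1/12 + 11·1/18 + 12·1/36 = 16/9.
E[X | X > 9] = (16/9) / (1/6) = 32/3.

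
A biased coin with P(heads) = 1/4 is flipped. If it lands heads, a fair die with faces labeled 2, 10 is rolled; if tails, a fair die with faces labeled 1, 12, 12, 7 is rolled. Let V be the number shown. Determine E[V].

E[V | heads] = (2+10)/2 = 6.
E[V | tails] = (1+12+12+7)/4 = 8.
By the law of total expectation,
E[V] = (1/4)·(6) + (3/4)·(8) = 15/2.

15/2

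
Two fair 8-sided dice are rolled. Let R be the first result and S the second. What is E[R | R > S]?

6

P(R > S) = 7/16.
Summing R·P(x,y) over outcomes with R > S gives 21/8.
E[R | R > S] = (21/8) / (7/16) = 6.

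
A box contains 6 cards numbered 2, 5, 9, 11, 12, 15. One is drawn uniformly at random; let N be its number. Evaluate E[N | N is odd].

P(N is odd) = 2/3.
Σ over the event: 5·1/6 + 9·1/6 + 11·1/6 + 15·1/6 = 20/3.
E[N | N is odd] = (20/3) / (2/3) = 10.

10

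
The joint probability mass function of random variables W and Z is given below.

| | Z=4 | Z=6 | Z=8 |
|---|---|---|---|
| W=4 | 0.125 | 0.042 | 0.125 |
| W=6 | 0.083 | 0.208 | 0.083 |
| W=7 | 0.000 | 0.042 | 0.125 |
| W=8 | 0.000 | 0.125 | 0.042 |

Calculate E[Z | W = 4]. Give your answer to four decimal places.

P(W = 4) = 0.292.
Σ Z·P over the event = 4·(0.125) + 6·(0.042) + 8·(0.125) = 1.752.
E[Z | W = 4] = (1.752) / (0.292) = 6.0000.

6.0000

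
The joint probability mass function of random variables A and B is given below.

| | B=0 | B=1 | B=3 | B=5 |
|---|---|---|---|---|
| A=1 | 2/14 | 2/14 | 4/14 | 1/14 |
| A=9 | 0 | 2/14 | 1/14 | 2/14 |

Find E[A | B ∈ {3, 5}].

4

P(B ∈ {3, 5}) = 4/7.
Σ A·P over the event = 1·(4/14) + 1·(1/14) + 9·(1/14) + 9·(2/14) = 16/7.
E[A | B ∈ {3, 5}] = (16/7) / (4/7) = 4.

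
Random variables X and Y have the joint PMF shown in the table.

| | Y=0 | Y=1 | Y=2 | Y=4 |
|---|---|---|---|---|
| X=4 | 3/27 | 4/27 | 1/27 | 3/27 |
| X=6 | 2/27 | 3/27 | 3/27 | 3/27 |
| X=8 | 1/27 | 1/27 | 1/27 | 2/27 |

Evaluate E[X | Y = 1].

21/4

P(Y = 1) = 8/27.
Summing X·P(X=x,Y=y) over the conditioning event gives 14/9.
E[X | Y = 1] = (14/9) / (8/27) = 21/4.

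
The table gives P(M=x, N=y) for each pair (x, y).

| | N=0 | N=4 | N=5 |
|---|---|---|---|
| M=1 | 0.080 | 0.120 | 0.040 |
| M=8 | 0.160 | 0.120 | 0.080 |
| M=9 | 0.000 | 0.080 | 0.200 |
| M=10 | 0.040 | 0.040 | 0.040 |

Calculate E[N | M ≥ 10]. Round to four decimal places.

P(M ≥ 10) = 0.120.
Σ N·P over the event = 0·(0.040) + 4·(0.040) + 5·(0.040) = 0.360.
E[N | M ≥ 10] = (0.360) / (0.120) = 3.0000.

3.0000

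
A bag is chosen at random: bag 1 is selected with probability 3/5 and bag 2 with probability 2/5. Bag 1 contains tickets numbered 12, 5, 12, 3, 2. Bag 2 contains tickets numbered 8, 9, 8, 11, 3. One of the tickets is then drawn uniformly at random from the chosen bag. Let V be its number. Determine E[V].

36/5

E[V | bag 1] = (12+5+12+3+2)/5 = 34/5.
E[V | bag 2] = (8+9+8+11+3)/5 = 39/5.
E[V] = (3/5)·(34/5) + (2/5)·(39/5) = 36/5.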